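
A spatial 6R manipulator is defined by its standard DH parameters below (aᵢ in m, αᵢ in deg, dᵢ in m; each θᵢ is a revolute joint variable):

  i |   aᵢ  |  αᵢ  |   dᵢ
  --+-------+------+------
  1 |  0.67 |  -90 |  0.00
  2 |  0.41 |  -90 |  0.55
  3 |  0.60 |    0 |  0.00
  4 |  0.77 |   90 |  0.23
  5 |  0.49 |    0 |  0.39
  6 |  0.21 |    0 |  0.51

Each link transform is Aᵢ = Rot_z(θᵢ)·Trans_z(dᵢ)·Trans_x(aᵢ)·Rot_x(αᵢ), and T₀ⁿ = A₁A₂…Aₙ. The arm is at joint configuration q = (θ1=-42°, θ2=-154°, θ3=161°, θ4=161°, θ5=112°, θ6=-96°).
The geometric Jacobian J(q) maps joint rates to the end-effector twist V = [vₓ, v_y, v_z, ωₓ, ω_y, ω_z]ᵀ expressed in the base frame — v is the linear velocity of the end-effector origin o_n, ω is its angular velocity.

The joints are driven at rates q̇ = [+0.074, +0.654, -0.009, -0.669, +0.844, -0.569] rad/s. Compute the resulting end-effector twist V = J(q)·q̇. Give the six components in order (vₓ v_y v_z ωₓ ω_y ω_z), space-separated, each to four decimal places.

0.8532 -0.9375 -0.8474 0.4748 0.7441 -0.6096

o_n = [1.8366, 0.4310, 0.6275]
J₁: ẑ×o_n = [-0.4310, 1.8366, 0.0000], ω = ẑ
J2: z=[0.6691, 0.7431, 0.0000] o=[0.4979, -0.4483, 0.0000] → [0.4664, -0.4199, -0.4064, 0.6691, 0.7431, 0.0000]
J3: z=[0.3258, -0.2933, 0.8988] o=[0.5921, 0.2070, 0.1797] → [-0.3327, 0.9727, 0.4380, 0.3258, -0.2933, 0.8988]
J4: z=[0.3258, -0.2933, 0.8988] o=[0.8403, -0.2794, -0.0690] → [-0.8428, 0.6685, 0.5237, 0.3258, -0.2933, 0.8988]
J5: z=[0.9385, 0.2153, -0.2699] o=[0.8271, 0.3704, 0.4038] → [0.0646, -0.4825, -0.1605, 0.9385, 0.2153, -0.2699]
J6: z=[0.9385, 0.2153, -0.2699] o=[1.3622, 0.1501, 0.6434] → [0.0724, -0.1131, 0.1614, 0.9385, 0.2153, -0.2699]
V = J·q̇ = [0.8532, -0.9375, -0.8474, 0.4748, 0.7441, -0.6096]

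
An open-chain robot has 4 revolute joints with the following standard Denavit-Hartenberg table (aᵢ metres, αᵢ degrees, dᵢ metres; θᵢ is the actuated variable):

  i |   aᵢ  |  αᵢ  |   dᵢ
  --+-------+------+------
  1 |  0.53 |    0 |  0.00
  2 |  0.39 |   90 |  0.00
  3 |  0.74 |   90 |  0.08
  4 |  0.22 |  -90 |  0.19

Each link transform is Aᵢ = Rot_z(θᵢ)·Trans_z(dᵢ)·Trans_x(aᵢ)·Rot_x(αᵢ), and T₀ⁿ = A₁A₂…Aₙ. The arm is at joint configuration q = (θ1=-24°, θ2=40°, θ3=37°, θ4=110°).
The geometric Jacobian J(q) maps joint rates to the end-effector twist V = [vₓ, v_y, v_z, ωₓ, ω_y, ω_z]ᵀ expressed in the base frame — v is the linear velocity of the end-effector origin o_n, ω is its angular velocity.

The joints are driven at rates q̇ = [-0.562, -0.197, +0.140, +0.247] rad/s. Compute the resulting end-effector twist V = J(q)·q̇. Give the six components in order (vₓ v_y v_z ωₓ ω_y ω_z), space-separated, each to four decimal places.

-0.1915 -1.0904 0.0596 0.1815 -0.0936 -0.9563

o_n = [1.5584, -0.2058, 0.2483]
J₁: ẑ×o_n = [0.2058, 1.5584, -0.0000], ω = ẑ
J2: z=[0.0000, 0.0000, 1.0000] o=[0.4842, -0.2156, 0.0000] → [-0.0097, 1.0742, 0.0000, 0.0000, 0.0000, 1.0000]
J3: z=[0.2756, -0.9613, 0.0000] o=[0.8591, -0.1081, 0.0000] → [-0.2387, -0.0684, 0.6452, 0.2756, -0.9613, 0.0000]
J4: z=[0.5785, 0.1659, -0.7986] o=[1.4492, -0.0221, 0.4453] → [-0.1794, 0.0268, -0.1244, 0.5785, 0.1659, -0.7986]
V = J·q̇ = [-0.1915, -1.0904, 0.0596, 0.1815, -0.0936, -0.9563]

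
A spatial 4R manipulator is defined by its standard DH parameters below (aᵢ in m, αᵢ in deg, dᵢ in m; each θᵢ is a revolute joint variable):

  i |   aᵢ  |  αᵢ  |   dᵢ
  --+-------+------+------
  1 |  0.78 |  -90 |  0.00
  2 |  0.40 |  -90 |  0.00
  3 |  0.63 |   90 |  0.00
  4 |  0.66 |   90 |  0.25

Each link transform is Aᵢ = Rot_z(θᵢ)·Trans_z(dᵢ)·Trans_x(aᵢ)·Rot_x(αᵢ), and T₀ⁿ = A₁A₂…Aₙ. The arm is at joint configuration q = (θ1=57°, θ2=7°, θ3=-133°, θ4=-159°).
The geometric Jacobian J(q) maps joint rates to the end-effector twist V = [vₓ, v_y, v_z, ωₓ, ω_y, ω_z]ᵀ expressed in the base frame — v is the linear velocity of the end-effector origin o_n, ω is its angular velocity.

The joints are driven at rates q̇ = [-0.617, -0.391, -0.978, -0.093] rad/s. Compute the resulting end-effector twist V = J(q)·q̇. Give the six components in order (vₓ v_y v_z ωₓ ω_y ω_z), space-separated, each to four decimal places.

o_n = [0.6873, 0.7639, 0.2094]
J₁: ẑ×o_n = [-0.7639, 0.6873, 0.0000], ω = ẑ
J2: z=[-0.8387, 0.5446, 0.0000] o=[0.4248, 0.6542, 0.0000] → [0.1141, 0.1757, -0.2350, -0.8387, 0.5446, 0.0000]
J3: z=[-0.0664, -0.1022, -0.9925] o=[0.6411, 0.9871, -0.0487] → [-0.2480, -0.0288, 0.0195, -0.0664, -0.1022, -0.9925]
J4: z=[0.1766, -0.9802, 0.0891] o=[0.0224, 0.8804, 0.0036] → [-0.1914, 0.0229, 0.6312, 0.1766, -0.9802, 0.0891]
V = J·q̇ = [0.6870, -0.4667, 0.0141, 0.3764, -0.0218, 0.3454]

0.6870 -0.4667 0.0141 0.3764 -0.0218 0.3454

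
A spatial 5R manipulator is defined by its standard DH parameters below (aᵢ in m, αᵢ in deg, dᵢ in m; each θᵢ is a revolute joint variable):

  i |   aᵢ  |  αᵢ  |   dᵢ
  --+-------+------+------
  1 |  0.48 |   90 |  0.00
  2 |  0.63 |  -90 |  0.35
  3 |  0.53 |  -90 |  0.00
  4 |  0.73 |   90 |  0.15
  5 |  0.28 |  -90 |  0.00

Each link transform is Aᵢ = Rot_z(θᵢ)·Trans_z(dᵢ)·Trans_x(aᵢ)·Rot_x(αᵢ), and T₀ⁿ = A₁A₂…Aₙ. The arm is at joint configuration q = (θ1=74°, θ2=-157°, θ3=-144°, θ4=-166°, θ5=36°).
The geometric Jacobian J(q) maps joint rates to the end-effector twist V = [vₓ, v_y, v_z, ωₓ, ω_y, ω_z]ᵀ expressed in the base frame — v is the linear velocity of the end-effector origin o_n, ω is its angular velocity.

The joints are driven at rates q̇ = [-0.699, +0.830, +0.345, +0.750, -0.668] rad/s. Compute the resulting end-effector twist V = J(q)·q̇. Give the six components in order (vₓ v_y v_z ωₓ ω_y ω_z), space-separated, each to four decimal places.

-0.3767 0.8301 -1.4057 1.5007 -0.3236 -1.7344

o_n = [0.2249, -0.5599, -0.6573]
J₁: ẑ×o_n = [0.5599, 0.2249, -0.0000], ω = ẑ
J2: z=[0.9613, -0.2756, 0.0000] o=[0.1323, 0.4614, 0.0000] → [0.1812, 0.6318, -0.9562, 0.9613, -0.2756, 0.0000]
J3: z=[0.1077, 0.3756, -0.9205] o=[0.3089, -0.1925, -0.2462] → [-0.4925, 0.1216, -0.0080, 0.1077, 0.3756, -0.9205]
J4: z=[0.6285, -0.7431, -0.2297] o=[0.7172, 0.1010, -0.0786] → [0.2782, 0.4768, -0.7812, 0.6285, -0.7431, -0.2297]
J5: z=[-0.2908, -0.4984, 0.8167] o=[0.2848, -0.3364, -0.4995] → [0.2611, -0.0948, 0.0351, -0.2908, -0.4984, 0.8167]
V = J·q̇ = [-0.3767, 0.8301, -1.4057, 1.5007, -0.3236, -1.7344]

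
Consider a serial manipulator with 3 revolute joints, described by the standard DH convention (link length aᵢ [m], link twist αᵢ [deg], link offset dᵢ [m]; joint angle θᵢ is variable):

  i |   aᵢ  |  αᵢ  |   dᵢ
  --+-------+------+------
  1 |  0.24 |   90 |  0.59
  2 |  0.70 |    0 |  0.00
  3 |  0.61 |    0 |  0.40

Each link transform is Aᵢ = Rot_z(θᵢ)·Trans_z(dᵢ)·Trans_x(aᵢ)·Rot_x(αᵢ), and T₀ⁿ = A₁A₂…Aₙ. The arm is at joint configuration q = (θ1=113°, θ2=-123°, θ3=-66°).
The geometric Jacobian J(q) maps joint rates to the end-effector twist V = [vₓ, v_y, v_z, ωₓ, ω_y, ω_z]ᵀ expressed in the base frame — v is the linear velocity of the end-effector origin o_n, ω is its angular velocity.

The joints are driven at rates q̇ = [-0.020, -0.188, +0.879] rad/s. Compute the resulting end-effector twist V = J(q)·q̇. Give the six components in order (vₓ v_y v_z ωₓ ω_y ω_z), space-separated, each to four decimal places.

o_n = [0.6588, -0.5283, 0.0984]
J₁: ẑ×o_n = [0.5283, 0.6588, -0.0000], ω = ẑ
J2: z=[0.9205, 0.3907, 0.0000] o=[-0.0938, 0.2209, 0.5900] → [-0.1921, 0.4526, -0.9837, 0.9205, 0.3907, 0.0000]
J3: z=[0.9205, 0.3907, 0.0000] o=[0.0552, -0.1300, 0.0029] → [0.0373, -0.0878, -0.6025, 0.9205, 0.3907, 0.0000]
V = J·q̇ = [0.0583, -0.1755, -0.3446, 0.6361, 0.2700, -0.0200]

0.0583 -0.1755 -0.3446 0.6361 0.2700 -0.0200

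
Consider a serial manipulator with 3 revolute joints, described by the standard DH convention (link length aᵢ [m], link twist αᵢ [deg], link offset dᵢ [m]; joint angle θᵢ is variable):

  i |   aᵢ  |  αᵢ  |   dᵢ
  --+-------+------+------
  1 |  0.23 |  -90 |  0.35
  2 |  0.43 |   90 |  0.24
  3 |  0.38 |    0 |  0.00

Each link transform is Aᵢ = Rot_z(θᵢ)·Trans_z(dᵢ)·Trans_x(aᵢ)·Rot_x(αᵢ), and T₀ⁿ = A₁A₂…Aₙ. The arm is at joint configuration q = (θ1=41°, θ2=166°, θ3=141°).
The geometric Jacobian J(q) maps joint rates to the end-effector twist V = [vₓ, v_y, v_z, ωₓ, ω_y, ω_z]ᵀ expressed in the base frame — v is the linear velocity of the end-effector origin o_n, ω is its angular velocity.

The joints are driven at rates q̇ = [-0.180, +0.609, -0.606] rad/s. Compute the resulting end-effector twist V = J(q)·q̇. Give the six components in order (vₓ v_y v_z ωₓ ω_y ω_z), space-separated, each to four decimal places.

o_n = [-0.2394, 0.4268, 0.3174]
J₁: ẑ×o_n = [-0.4268, -0.2394, 0.0000], ω = ẑ
J2: z=[-0.6561, 0.7547, 0.0000] o=[0.1736, 0.1509, 0.3500] → [-0.0246, -0.0214, 0.1307, -0.6561, 0.7547, 0.0000]
J3: z=[0.1826, 0.1587, -0.9703] o=[-0.2988, 0.0583, 0.2460] → [0.3689, -0.0706, 0.0579, 0.1826, 0.1587, -0.9703]
V = J·q̇ = [-0.1617, 0.0729, 0.0445, -0.5102, 0.3634, 0.4080]

-0.1617 0.0729 0.0445 -0.5102 0.3634 0.4080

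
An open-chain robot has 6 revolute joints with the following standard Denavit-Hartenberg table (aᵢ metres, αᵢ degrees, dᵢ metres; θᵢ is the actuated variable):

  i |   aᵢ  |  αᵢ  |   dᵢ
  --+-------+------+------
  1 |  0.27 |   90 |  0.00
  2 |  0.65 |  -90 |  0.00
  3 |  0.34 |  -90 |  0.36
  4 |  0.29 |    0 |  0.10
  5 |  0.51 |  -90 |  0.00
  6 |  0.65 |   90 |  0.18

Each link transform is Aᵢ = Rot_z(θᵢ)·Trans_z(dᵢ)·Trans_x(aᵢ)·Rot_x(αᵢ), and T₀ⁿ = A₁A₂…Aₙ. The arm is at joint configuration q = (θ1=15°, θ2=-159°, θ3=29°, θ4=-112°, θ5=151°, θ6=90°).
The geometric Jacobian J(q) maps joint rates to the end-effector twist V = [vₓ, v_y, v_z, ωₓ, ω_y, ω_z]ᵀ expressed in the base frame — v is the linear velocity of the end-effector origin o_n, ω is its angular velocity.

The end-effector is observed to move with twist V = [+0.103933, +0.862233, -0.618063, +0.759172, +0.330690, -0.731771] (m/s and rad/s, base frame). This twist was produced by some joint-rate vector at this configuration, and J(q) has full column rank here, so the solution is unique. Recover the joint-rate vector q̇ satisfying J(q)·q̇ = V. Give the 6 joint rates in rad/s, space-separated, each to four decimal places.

-0.2730 0.5300 0.9790 0.9200 -0.0580 0.3310

o_n = [-0.8534, -0.4685, -0.6466]
J₁: ẑ×o_n = [0.4685, -0.8534, 0.0000], ω = ẑ
J2: z=[0.2588, -0.9659, 0.0000] o=[0.2608, 0.0699, 0.0000] → [0.6246, 0.1674, -1.2156, 0.2588, -0.9659, 0.0000]
J3: z=[0.3462, 0.0928, -0.9336] o=[-0.3254, -0.0872, -0.2329] → [-0.3943, 0.6362, -0.0830, 0.3462, 0.0928, -0.9336]
J4: z=[0.2108, 0.9620, 0.1737] o=[-0.5116, 0.0336, -0.6756] → [0.1151, -0.0655, 0.2230, 0.2108, 0.9620, 0.1737]
J5: z=[0.2108, 0.9620, 0.1737] o=[-0.2981, 0.1268, -0.8752] → [0.3233, -0.1447, 0.4087, 0.2108, 0.9620, 0.1737]
J6: z=[0.3063, -0.2338, 0.9228] o=[-0.7715, 0.1989, -0.6998] → [0.6034, -0.0919, -0.2236, 0.3063, -0.2338, 0.9228]
q̇ = J⁺·V = [-0.2730, 0.5300, 0.9790, 0.9200, -0.0580, 0.3310]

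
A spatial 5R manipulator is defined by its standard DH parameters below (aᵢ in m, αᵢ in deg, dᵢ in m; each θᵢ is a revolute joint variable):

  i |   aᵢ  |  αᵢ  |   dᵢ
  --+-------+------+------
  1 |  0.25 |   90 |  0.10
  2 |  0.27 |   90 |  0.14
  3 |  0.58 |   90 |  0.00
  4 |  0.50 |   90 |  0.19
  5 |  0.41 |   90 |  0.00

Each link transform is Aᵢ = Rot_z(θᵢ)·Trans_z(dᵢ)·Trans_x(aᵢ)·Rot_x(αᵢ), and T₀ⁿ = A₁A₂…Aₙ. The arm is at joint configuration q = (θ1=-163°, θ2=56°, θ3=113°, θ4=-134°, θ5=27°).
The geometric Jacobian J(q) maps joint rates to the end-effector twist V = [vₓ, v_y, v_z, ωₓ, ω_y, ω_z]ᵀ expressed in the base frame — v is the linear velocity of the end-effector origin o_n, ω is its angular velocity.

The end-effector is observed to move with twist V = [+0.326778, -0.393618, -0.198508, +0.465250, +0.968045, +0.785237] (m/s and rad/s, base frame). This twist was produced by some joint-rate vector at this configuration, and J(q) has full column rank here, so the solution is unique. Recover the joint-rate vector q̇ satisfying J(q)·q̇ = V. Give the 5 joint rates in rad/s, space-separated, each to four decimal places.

0.8300 0.5930 -0.2360 -0.3320 -0.4930

o_n = [-0.1578, 0.2315, 0.9658]
J₁: ẑ×o_n = [-0.2315, -0.1578, 0.0000], ω = ẑ
J2: z=[-0.2924, 0.9563, 0.0000] o=[-0.2391, -0.0731, 0.1000] → [0.8280, 0.2531, -0.1668, -0.2924, 0.9563, 0.0000]
J3: z=[-0.7928, -0.2424, -0.5592] o=[-0.4244, 0.0166, 0.3238] → [-0.0354, 0.3598, -0.1057, -0.7928, -0.2424, -0.5592]
J4: z=[-0.6065, 0.2232, 0.7631] o=[-0.4593, 0.5643, 0.1360] → [0.4391, 0.7334, 0.1345, -0.6065, 0.2232, 0.7631]
J5: z=[-0.5074, -0.8476, -0.1554] o=[-0.2685, 0.3659, 0.5946] → [-0.3355, 0.1712, 0.1620, -0.5074, -0.8476, -0.1554]
q̇ = J⁺·V = [0.8300, 0.5930, -0.2360, -0.3320, -0.4930]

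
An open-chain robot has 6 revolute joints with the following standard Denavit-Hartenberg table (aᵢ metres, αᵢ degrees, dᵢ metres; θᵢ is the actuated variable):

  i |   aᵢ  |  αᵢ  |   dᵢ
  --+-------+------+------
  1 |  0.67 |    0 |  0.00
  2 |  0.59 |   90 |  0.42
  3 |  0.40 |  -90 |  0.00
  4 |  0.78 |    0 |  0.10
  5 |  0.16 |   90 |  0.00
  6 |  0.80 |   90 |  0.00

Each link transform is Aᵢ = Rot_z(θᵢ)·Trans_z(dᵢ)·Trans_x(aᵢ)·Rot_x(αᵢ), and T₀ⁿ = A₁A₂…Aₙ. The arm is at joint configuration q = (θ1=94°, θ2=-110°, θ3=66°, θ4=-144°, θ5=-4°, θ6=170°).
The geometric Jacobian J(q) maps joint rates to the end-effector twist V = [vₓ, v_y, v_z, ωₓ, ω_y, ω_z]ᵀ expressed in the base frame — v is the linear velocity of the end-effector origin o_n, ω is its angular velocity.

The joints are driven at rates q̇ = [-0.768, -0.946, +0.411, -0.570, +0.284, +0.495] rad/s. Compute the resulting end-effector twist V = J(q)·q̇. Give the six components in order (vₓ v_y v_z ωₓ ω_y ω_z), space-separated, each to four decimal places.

o_n = [0.3938, 0.4112, 0.7925]
J₁: ẑ×o_n = [-0.4112, 0.3938, 0.0000], ω = ẑ
J2: z=[0.0000, 0.0000, 1.0000] o=[-0.0467, 0.6684, 0.0000] → [0.2571, 0.4405, -0.0000, 0.0000, 0.0000, 1.0000]
J3: z=[-0.2756, -0.9613, 0.0000] o=[0.5204, 0.5057, 0.4200] → [-0.3581, 0.1027, -0.0957, -0.2756, -0.9613, 0.0000]
J4: z=[-0.8782, 0.2518, 0.4067] o=[0.6768, 0.4609, 0.7854] → [0.0220, -0.1089, 0.1149, -0.8782, 0.2518, 0.4067]
J5: z=[-0.8782, 0.2518, 0.4067] o=[0.2159, 0.1161, 0.2496] → [0.0167, 0.5491, -0.3039, -0.8782, 0.2518, 0.4067]
J6: z=[0.0266, 0.8746, -0.4841] o=[0.1395, 0.0498, 0.1257] → [0.7582, -0.1408, -0.2128, 0.0266, 0.8746, -0.4841]
V = J·q̇ = [0.2929, -0.5287, -0.2965, 0.1510, -0.0342, -2.0700]

0.2929 -0.5287 -0.2965 0.1510 -0.0342 -2.0700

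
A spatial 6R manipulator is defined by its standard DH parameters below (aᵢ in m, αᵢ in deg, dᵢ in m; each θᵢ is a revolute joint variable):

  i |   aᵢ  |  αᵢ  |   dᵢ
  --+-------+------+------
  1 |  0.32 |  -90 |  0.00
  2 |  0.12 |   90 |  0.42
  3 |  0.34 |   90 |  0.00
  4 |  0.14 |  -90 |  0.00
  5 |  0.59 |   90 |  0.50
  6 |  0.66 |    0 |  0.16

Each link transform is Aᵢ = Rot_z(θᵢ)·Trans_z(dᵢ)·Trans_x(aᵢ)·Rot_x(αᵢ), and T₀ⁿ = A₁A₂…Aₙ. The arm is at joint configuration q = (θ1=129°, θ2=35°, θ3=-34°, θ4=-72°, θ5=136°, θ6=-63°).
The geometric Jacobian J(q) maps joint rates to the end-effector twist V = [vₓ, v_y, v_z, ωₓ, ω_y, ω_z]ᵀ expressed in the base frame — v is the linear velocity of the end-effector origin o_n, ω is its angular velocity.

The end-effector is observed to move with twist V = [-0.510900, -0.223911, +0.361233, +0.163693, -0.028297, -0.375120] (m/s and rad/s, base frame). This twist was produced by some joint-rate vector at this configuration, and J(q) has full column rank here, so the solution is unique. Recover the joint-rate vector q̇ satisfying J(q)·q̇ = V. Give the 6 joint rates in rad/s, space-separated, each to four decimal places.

0.4170 -0.4660 -0.2130 0.0370 -0.0690 0.7360

o_n = [-1.3960, 0.2117, -0.0881]
J₁: ẑ×o_n = [-0.2117, -1.3960, 0.0000], ω = ẑ
J2: z=[-0.7771, -0.6293, 0.0000] o=[-0.2014, 0.2487, 0.0000] → [0.0554, -0.0684, -0.7230, -0.7771, -0.6293, 0.0000]
J3: z=[-0.3610, 0.4458, 0.8192] o=[-0.5896, 0.0608, -0.0688] → [-0.1322, -0.6674, 0.3049, -0.3610, 0.4458, 0.8192]
J4: z=[0.9326, 0.1657, 0.3207] o=[-0.5872, 0.3599, -0.2305] → [0.0711, -0.3922, -0.0041, 0.9326, 0.1657, 0.3207]
J5: z=[-0.1047, 0.9744, -0.1991] o=[-0.5388, 0.3386, -0.3601] → [0.2398, 0.1992, 0.8484, -0.1047, 0.9744, -0.1991]
J6: z=[-0.4308, -0.2249, -0.8740] o=[-1.1200, 0.8224, -0.1982] → [-0.5585, 0.2886, 0.2010, -0.4308, -0.2249, -0.8740]
q̇ = J⁺·V = [0.4170, -0.4660, -0.2130, 0.0370, -0.0690, 0.7360]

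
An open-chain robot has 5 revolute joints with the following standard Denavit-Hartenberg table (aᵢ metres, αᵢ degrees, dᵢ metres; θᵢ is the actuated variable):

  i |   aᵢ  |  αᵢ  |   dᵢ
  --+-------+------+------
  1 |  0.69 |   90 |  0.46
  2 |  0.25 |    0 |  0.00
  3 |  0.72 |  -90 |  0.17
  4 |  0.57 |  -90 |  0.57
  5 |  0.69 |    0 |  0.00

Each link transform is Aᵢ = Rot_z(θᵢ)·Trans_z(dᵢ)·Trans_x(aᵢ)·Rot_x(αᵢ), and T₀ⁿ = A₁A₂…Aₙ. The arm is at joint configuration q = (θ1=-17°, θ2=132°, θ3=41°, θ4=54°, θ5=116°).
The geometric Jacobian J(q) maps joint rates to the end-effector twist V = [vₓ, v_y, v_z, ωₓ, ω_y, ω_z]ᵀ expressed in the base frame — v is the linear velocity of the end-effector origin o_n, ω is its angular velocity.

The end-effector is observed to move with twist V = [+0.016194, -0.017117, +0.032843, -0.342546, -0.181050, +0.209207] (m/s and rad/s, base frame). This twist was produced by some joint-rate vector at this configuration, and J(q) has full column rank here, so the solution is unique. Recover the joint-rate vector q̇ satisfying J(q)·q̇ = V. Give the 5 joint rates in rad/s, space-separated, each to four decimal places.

o_n = [-0.3134, 0.1444, 0.8025]
J₁: ẑ×o_n = [-0.1444, -0.3134, 0.0000], ω = ẑ
J2: z=[-0.2924, -0.9563, 0.0000] o=[0.6599, -0.2017, 0.4600] → [-0.3275, 0.1001, -1.0319, -0.2924, -0.9563, 0.0000]
J3: z=[-0.2924, -0.9563, 0.0000] o=[0.4999, -0.1528, 0.6458] → [-0.1499, 0.0458, -0.8646, -0.2924, -0.9563, 0.0000]
J4: z=[-0.1165, 0.0356, -0.9925] o=[-0.2332, -0.1065, 0.7335] → [0.2514, 0.0876, -0.0264, -0.1165, 0.0356, -0.9925]
J5: z=[0.9398, 0.3273, -0.0986] o=[-0.4828, 0.4521, 0.2086] → [0.1641, -0.5748, -0.3446, 0.9398, 0.3273, -0.0986]
q̇ = J⁺·V = [0.6470, -0.3010, 0.4150, 0.4680, -0.2710]

0.6470 -0.3010 0.4150 0.4680 -0.2710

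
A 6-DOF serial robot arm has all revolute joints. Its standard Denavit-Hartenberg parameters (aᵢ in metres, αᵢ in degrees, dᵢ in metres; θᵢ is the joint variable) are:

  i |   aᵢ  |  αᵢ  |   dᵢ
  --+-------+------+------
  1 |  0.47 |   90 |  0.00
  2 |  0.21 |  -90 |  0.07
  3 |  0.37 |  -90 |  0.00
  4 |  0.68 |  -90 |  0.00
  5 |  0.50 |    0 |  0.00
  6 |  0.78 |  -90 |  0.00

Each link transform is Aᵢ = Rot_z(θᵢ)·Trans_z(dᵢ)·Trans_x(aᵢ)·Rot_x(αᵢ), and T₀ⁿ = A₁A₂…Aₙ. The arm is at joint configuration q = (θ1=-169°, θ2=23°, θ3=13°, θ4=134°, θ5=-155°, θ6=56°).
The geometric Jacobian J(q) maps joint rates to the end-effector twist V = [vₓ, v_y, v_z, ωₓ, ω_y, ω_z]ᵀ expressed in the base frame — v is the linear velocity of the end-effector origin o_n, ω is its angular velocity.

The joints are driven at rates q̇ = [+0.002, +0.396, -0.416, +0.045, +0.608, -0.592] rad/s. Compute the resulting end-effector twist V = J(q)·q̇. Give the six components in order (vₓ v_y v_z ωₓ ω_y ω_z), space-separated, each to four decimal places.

-0.2175 -0.2669 0.1265 -0.2037 0.3218 -0.3790

o_n = [-0.5602, -1.0801, 0.0395]
J₁: ẑ×o_n = [1.0801, -0.5602, 0.0000], ω = ẑ
J2: z=[-0.1908, 0.9816, 0.0000] o=[-0.4614, -0.0897, 0.0000] → [0.0388, 0.0075, 0.2860, -0.1908, 0.9816, 0.0000]
J3: z=[0.3836, 0.0746, 0.9205] o=[-0.6645, -0.0579, 0.0821] → [0.9378, 0.1123, -0.3999, 0.3836, 0.0746, 0.9205]
J4: z=[0.3892, -0.9170, -0.0879] o=[-0.9744, -0.2029, 0.2229] → [0.0911, 0.0350, 0.0383, 0.3892, -0.9170, -0.0879]
J5: z=[0.8689, 0.3337, 0.3656] o=[-0.7664, -0.0542, -0.4072] → [0.5241, -0.3128, -0.9602, 0.8689, 0.3337, 0.3656]
J6: z=[0.8689, 0.3337, 0.3656] o=[-0.8227, -0.3470, -0.0059] → [0.2831, 0.0566, -0.7246, 0.8689, 0.3337, 0.3656]
V = J·q̇ = [-0.2175, -0.2669, 0.1265, -0.2037, 0.3218, -0.3790]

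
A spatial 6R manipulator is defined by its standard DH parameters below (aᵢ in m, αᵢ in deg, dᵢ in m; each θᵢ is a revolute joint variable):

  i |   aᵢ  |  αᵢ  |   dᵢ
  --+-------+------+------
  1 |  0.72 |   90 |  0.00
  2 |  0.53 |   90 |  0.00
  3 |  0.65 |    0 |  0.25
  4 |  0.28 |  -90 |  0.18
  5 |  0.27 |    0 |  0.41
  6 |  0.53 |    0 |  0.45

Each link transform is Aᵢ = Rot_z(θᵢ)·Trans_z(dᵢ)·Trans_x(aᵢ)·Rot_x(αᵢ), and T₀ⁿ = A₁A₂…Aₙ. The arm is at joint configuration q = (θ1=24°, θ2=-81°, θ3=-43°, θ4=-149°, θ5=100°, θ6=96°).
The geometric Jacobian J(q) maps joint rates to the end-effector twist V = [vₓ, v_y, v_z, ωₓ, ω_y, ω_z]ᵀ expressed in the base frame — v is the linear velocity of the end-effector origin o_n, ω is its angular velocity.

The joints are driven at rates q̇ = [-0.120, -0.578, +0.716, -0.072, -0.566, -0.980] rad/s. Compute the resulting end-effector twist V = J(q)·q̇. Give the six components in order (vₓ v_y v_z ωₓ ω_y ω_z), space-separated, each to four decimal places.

o_n = [-0.0112, 1.4640, -1.1319]
J₁: ẑ×o_n = [-1.4640, -0.0112, 0.0000], ω = ẑ
J2: z=[0.4067, -0.9135, 0.0000] o=[0.6578, 0.2929, 0.0000] → [1.0341, 0.4604, -0.1348, 0.4067, -0.9135, 0.0000]
J3: z=[-0.9023, -0.4017, -0.1564] o=[0.7335, 0.3266, -0.5235] → [0.4224, -0.4325, -1.3254, -0.9023, -0.4017, -0.1564]
J4: z=[-0.9023, -0.4017, -0.1564] o=[0.3956, 0.6614, -1.0321] → [0.1656, -0.0264, -0.8876, -0.9023, -0.4017, -0.1564]
J5: z=[-0.4276, 0.8804, 0.2054] o=[0.2177, 0.5184, -0.7898] → [-0.4954, -0.1933, -0.2028, -0.4276, 0.8804, 0.2054]
J6: z=[-0.4276, 0.8804, 0.2054] o=[0.2849, 0.9980, -0.7093] → [-0.4678, -0.2415, 0.0614, -0.4276, 0.8804, 0.2054]
V = J·q̇ = [0.6073, -0.2264, -0.7526, -0.1552, -1.0917, -0.5382]

0.6073 -0.2264 -0.7526 -0.1552 -1.0917 -0.5382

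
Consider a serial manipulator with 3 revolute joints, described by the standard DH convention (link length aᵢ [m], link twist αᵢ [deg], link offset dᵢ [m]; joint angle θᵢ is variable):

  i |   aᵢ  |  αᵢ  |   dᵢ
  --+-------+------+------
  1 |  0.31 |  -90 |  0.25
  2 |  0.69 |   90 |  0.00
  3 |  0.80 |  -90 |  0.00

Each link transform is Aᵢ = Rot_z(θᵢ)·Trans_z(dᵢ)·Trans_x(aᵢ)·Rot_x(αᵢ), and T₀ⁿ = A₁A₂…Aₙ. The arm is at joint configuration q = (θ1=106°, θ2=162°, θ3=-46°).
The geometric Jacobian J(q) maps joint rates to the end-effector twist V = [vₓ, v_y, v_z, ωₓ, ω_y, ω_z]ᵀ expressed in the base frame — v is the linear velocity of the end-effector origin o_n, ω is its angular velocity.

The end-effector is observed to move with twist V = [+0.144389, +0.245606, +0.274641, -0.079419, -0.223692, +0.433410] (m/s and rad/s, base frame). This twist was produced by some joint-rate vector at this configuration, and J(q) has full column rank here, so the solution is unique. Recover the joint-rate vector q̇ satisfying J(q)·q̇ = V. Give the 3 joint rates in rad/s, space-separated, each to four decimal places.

o_n = [0.7943, -0.6822, -0.1350]
J₁: ẑ×o_n = [0.6822, 0.7943, -0.0000], ω = ẑ
J2: z=[-0.9613, -0.2756, 0.0000] o=[-0.0854, 0.2980, 0.2500] → [0.1061, -0.3700, 1.1848, -0.9613, -0.2756, 0.0000]
J3: z=[-0.0852, 0.2970, -0.9511] o=[0.0954, -0.3328, 0.0368] → [-0.3833, -0.6793, -0.1778, -0.0852, 0.2970, -0.9511]
q̇ = J⁺·V = [-0.1610, 0.1380, -0.6250]

-0.1610 0.1380 -0.6250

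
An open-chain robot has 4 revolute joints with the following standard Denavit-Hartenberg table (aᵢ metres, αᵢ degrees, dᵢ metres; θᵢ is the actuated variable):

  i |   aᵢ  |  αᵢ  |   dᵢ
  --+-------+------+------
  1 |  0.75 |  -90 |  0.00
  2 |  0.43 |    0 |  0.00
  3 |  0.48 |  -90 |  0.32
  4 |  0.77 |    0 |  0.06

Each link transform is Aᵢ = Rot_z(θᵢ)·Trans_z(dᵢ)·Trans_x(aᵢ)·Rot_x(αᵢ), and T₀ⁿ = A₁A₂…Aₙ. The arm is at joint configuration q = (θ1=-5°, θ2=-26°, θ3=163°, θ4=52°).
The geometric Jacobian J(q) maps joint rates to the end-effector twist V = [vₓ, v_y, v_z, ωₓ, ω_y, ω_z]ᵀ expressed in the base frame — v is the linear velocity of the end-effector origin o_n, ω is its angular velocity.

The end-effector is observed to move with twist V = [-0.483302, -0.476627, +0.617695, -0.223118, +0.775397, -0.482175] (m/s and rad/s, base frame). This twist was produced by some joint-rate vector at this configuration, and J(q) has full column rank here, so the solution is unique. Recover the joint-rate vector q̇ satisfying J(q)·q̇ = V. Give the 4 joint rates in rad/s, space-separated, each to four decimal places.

-0.7930 0.2960 0.4570 0.4250

o_n = [0.3713, -0.3203, -0.4183]
J₁: ẑ×o_n = [0.3203, 0.3713, -0.0000], ω = ẑ
J2: z=[0.0872, 0.9962, 0.0000] o=[0.7471, -0.0654, 0.0000] → [-0.4167, 0.0365, 0.3522, 0.0872, 0.9962, 0.0000]
J3: z=[0.0872, 0.9962, 0.0000] o=[1.1322, -0.0991, 0.1885] → [-0.6045, 0.0529, 0.7387, 0.0872, 0.9962, 0.0000]
J4: z=[-0.6794, 0.0594, 0.7314] o=[0.8103, 0.2503, -0.1389] → [0.4008, -0.5109, 0.4138, -0.6794, 0.0594, 0.7314]
q̇ = J⁺·V = [-0.7930, 0.2960, 0.4570, 0.4250]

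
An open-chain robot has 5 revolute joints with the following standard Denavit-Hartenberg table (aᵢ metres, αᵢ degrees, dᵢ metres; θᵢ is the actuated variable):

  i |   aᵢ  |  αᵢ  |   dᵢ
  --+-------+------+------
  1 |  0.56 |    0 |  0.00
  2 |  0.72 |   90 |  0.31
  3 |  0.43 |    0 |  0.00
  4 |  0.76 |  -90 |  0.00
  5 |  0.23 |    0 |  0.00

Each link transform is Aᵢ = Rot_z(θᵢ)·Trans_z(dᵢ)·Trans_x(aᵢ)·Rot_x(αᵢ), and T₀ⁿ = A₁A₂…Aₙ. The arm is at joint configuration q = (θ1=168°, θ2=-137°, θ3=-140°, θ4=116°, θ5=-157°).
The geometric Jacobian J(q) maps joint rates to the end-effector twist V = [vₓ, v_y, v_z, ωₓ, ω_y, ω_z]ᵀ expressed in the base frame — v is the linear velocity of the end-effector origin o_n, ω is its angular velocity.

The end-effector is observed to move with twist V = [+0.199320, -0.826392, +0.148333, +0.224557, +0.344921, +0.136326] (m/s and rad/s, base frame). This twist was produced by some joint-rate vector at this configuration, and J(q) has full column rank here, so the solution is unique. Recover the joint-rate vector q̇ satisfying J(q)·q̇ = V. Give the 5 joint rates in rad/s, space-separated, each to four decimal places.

-0.0030 -0.6920 -0.8250 0.6450 0.9100

o_n = [0.2627, 0.4985, -0.1894]
J₁: ẑ×o_n = [-0.4985, 0.2627, 0.0000], ω = ẑ
J2: z=[0.0000, 0.0000, 1.0000] o=[-0.5478, 0.1164, 0.0000] → [-0.3821, 0.8104, 0.0000, 0.0000, 0.0000, 1.0000]
J3: z=[0.5150, -0.8572, 0.0000] o=[0.0694, 0.4873, 0.3100] → [0.4281, 0.2572, 0.1715, 0.5150, -0.8572, 0.0000]
J4: z=[0.5150, -0.8572, 0.0000] o=[-0.2130, 0.3176, 0.0336] → [0.1912, 0.1149, 0.5009, 0.5150, -0.8572, 0.0000]
J5: z=[0.3486, 0.2095, 0.9135] o=[0.3822, 0.6752, -0.2755] → [0.1794, -0.1392, -0.0366, 0.3486, 0.2095, 0.9135]
q̇ = J⁺·V = [-0.0030, -0.6920, -0.8250, 0.6450, 0.9100]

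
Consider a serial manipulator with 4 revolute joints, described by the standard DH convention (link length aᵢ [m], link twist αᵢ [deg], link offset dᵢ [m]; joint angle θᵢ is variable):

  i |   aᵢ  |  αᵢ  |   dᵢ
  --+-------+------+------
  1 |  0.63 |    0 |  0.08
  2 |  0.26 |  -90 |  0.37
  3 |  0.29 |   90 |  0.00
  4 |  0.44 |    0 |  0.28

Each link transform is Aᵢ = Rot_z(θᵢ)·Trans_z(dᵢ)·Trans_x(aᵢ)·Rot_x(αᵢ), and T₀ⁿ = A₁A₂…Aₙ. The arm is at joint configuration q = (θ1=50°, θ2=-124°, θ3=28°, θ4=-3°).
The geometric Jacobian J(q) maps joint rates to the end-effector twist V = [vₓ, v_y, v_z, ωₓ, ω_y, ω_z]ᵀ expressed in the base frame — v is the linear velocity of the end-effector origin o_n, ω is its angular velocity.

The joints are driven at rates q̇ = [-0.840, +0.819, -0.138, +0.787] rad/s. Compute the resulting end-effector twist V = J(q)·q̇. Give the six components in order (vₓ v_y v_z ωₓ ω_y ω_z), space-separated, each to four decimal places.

o_n = [0.6682, -0.5191, 0.3548]
J₁: ẑ×o_n = [0.5191, 0.6682, -0.0000], ω = ẑ
J2: z=[0.0000, 0.0000, 1.0000] o=[0.4050, 0.4826, 0.0800] → [1.0017, 0.2633, -0.0000, 0.0000, 0.0000, 1.0000]
J3: z=[0.9613, 0.2756, 0.0000] o=[0.4766, 0.2327, 0.4500] → [-0.0262, 0.0915, -0.7755, 0.9613, 0.2756, 0.0000]
J4: z=[0.1294, -0.4513, 0.8829] o=[0.5472, -0.0135, 0.3139] → [0.4280, 0.1016, -0.0108, 0.1294, -0.4513, 0.8829]
V = J·q̇ = [0.7248, -0.2784, 0.0985, -0.0308, -0.3932, 0.6739]

0.7248 -0.2784 0.0985 -0.0308 -0.3932 0.6739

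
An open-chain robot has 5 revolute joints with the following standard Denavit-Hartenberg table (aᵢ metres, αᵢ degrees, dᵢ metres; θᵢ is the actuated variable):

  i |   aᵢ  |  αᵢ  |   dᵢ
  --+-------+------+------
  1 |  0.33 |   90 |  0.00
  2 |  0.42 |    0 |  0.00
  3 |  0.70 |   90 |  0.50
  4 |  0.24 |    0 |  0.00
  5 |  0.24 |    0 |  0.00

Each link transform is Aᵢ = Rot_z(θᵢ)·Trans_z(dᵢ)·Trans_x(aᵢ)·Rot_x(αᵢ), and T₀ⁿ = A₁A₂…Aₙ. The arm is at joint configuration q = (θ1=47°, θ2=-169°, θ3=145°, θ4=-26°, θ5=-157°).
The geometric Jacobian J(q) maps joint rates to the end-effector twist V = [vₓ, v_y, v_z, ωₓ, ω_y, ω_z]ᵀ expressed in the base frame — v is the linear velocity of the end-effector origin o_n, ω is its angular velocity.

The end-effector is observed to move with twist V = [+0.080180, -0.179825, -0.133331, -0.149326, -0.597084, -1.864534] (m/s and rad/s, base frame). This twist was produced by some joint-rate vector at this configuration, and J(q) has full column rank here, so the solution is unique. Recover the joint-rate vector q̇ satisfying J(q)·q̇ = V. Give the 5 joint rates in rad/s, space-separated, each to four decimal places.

o_n = [0.6630, 0.1137, -0.3551]
J₁: ẑ×o_n = [-0.1137, 0.6630, 0.0000], ω = ẑ
J2: z=[0.7314, -0.6820, 0.0000] o=[0.2251, 0.2413, 0.0000] → [0.2422, 0.2597, 0.2053, 0.7314, -0.6820, 0.0000]
J3: z=[0.7314, -0.6820, 0.0000] o=[-0.0561, -0.0602, -0.0801] → [0.1875, 0.2011, 0.6176, 0.7314, -0.6820, 0.0000]
J4: z=[-0.2774, -0.2975, -0.9135] o=[0.7457, 0.0665, -0.3649] → [0.0402, 0.0782, -0.0377, -0.2774, -0.2975, -0.9135]
J5: z=[-0.2774, -0.2975, -0.9135] o=[0.8031, 0.2824, -0.4526] → [-0.1831, 0.1551, 0.0051, -0.2774, -0.2975, -0.9135]
q̇ = J⁺·V = [-0.6550, 0.7150, -0.4170, 0.6860, 0.6380]

-0.6550 0.7150 -0.4170 0.6860 0.6380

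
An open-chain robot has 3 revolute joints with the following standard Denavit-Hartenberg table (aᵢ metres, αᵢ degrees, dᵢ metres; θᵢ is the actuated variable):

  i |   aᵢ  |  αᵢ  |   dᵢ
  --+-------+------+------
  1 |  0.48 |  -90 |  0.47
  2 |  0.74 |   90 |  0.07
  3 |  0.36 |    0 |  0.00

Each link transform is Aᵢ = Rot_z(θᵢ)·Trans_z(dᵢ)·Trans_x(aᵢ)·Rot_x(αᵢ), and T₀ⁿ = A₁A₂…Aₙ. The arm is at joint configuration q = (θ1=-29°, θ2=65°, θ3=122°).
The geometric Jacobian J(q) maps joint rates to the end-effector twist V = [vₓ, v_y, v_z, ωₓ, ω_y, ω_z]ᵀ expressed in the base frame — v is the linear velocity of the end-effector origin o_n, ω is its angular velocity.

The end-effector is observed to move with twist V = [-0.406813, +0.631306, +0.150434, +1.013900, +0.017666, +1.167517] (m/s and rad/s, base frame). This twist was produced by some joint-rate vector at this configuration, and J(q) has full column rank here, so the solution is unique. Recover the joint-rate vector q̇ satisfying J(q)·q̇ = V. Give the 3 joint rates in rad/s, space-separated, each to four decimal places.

o_n = [0.8048, -0.0170, -0.0278]
J₁: ẑ×o_n = [0.0170, 0.8048, -0.0000], ω = ẑ
J2: z=[0.4848, 0.8746, 0.0000] o=[0.4198, -0.2327, 0.4700] → [-0.4354, 0.2413, -0.2321, 0.4848, 0.8746, 0.0000]
J3: z=[0.7927, -0.4394, 0.4226] o=[0.7273, -0.3231, -0.2007] → [-0.2053, -0.1043, 0.2767, 0.7927, -0.4394, 0.4226]
q̇ = J⁺·V = [0.7580, 0.5070, 0.9690]

0.7580 0.5070 0.9690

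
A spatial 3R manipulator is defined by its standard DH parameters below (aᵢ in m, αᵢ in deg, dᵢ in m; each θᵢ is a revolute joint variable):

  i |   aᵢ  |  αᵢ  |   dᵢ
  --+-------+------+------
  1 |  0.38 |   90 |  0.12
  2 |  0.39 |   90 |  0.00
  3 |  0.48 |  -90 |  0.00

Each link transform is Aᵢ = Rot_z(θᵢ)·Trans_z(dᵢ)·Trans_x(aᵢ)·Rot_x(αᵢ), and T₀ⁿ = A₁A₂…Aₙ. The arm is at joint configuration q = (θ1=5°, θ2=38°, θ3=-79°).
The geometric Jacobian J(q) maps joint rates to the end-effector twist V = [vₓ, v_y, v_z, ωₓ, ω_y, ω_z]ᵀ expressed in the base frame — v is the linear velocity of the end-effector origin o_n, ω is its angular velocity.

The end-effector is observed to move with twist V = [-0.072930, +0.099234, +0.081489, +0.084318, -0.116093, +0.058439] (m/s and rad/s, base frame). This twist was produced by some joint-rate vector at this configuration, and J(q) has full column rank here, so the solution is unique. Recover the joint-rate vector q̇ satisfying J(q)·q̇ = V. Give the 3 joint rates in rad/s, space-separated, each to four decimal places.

0.1530 0.1230 0.1200

o_n = [0.7155, 0.5356, 0.4165]
J₁: ẑ×o_n = [-0.5356, 0.7155, 0.0000], ω = ẑ
J2: z=[0.0872, -0.9962, 0.0000] o=[0.3786, 0.0331, 0.1200] → [-0.2954, -0.0258, 0.3795, 0.0872, -0.9962, 0.0000]
J3: z=[0.6133, 0.0537, -0.7880] o=[0.6847, 0.0599, 0.3601] → [0.3779, -0.0589, 0.2901, 0.6133, 0.0537, -0.7880]
q̇ = J⁺·V = [0.1530, 0.1230, 0.1200]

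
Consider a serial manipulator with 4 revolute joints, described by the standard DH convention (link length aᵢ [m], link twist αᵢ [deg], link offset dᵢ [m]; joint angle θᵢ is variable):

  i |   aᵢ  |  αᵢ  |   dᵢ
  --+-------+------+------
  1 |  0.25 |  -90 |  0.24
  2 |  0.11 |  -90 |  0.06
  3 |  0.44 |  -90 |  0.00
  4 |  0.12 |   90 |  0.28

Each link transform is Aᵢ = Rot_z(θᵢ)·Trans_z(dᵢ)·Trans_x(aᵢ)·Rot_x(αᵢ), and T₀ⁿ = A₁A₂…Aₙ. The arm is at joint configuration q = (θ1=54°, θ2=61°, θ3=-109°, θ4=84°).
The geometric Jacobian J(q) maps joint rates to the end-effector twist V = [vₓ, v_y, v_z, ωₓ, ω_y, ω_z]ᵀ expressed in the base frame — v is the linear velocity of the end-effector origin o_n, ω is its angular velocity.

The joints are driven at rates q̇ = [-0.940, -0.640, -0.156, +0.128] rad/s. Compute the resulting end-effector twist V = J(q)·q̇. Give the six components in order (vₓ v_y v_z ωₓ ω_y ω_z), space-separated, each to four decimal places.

0.7024 0.2303 0.2046 0.5987 -0.1938 -0.9702

o_n = [-0.1954, 0.7162, 0.0990]
J₁: ẑ×o_n = [-0.7162, -0.1954, 0.0000], ω = ẑ
J2: z=[-0.8090, 0.5878, 0.0000] o=[0.1469, 0.2023, 0.2400] → [-0.0829, -0.1141, -0.2146, -0.8090, 0.5878, 0.0000]
J3: z=[-0.5141, -0.7076, -0.4848] o=[0.1298, 0.2807, 0.1438] → [0.2429, 0.1346, -0.4540, -0.5141, -0.7076, -0.4848]
J4: z=[0.0060, 0.5622, -0.8270] o=[-0.2476, 0.4690, 0.2691] → [0.1088, -0.0422, -0.0279, 0.0060, 0.5622, -0.8270]
V = J·q̇ = [0.7024, 0.2303, 0.2046, 0.5987, -0.1938, -0.9702]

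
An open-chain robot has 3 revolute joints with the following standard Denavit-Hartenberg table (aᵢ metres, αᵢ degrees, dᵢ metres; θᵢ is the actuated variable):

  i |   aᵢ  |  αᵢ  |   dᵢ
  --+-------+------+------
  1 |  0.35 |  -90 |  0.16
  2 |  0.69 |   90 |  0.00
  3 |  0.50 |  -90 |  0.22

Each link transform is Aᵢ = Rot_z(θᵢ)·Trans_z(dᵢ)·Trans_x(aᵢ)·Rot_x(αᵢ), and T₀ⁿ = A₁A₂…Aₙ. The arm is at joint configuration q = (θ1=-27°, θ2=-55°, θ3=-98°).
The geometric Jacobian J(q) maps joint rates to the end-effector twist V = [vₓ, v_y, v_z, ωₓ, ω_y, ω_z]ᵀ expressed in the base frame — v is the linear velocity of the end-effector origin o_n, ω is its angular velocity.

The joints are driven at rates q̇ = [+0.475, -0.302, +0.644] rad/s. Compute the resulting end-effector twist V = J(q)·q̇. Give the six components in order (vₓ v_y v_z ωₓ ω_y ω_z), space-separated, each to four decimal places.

0.2948 0.0797 0.3142 -0.6071 -0.0296 0.8444

o_n = [0.2436, -0.6798, 0.7944]
J₁: ẑ×o_n = [0.6798, 0.2436, -0.0000], ω = ẑ
J2: z=[0.4540, 0.8910, 0.0000] o=[0.3119, -0.1589, 0.1600] → [0.5653, -0.2880, -0.1756, 0.4540, 0.8910, 0.0000]
J3: z=[-0.7299, 0.3719, 0.5736] o=[0.6645, -0.3386, 0.7252] → [0.2215, -0.1909, 0.4056, -0.7299, 0.3719, 0.5736]
V = J·q̇ = [0.2948, 0.0797, 0.3142, -0.6071, -0.0296, 0.8444]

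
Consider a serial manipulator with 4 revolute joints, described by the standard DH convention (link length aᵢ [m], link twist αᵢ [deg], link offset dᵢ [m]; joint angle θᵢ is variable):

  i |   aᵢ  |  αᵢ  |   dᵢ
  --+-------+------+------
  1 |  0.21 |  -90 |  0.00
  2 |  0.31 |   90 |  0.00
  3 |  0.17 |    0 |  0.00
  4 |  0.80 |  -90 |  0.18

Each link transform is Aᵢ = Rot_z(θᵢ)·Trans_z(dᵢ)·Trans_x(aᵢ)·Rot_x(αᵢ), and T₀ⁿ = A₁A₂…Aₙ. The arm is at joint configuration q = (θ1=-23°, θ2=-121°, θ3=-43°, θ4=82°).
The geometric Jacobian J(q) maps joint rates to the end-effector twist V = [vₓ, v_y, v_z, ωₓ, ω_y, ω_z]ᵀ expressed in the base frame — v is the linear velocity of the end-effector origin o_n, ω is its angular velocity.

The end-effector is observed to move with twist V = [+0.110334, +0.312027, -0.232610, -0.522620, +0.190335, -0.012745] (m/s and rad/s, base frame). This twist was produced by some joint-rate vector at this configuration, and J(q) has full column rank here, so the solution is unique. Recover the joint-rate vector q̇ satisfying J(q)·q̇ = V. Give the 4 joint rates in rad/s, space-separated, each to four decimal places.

0.3210 -0.0290 0.6770 -0.0290

o_n = [-0.2980, 0.5475, 0.8125]
J₁: ẑ×o_n = [-0.5475, -0.2980, 0.0000], ω = ẑ
J2: z=[0.3907, 0.9205, 0.0000] o=[0.1933, -0.0821, 0.0000] → [0.7479, -0.3175, 0.6982, 0.3907, 0.9205, 0.0000]
J3: z=[-0.7890, 0.3349, -0.5150] o=[0.0463, -0.0197, 0.2657] → [0.4752, 0.6088, -0.3322, -0.7890, 0.3349, -0.5150]
J4: z=[-0.7890, 0.3349, -0.5150] o=[-0.0579, -0.1014, 0.3723] → [0.4816, 0.4710, -0.4315, -0.7890, 0.3349, -0.5150]
q̇ = J⁺·V = [0.3210, -0.0290, 0.6770, -0.0290]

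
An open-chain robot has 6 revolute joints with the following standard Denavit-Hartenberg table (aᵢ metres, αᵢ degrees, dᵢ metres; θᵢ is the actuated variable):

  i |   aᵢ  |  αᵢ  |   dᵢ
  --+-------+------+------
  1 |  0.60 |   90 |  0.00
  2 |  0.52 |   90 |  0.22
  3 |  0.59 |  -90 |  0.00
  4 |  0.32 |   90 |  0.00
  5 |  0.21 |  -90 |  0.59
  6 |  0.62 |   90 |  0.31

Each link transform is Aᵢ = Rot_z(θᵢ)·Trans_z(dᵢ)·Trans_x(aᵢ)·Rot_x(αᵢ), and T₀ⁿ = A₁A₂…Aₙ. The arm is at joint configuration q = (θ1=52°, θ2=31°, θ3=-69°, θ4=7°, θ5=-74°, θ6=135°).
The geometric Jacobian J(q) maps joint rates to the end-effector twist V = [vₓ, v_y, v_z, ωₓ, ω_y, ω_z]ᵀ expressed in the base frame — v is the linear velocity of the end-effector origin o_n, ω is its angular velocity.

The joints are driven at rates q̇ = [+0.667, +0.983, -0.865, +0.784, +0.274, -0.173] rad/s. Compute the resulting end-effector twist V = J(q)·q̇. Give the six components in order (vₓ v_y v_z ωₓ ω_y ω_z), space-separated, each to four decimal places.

-2.6217 -0.5473 1.0719 1.2357 -0.6433 1.4877

o_n = [0.4462, 1.7943, 0.5575]
J₁: ẑ×o_n = [-1.7943, 0.4462, 0.0000], ω = ẑ
J2: z=[0.7880, -0.6157, 0.0000] o=[0.3694, 0.4728, 0.0000] → [-0.3432, -0.4393, 1.0886, 0.7880, -0.6157, 0.0000]
J3: z=[0.3171, 0.4059, -0.8572] o=[0.8172, 0.6886, 0.2678] → [1.0653, 0.2262, 0.5012, 0.3171, 0.4059, -0.8572]
J4: z=[0.7751, 0.4100, 0.4808] o=[0.4947, 1.1705, 0.3767] → [-0.2258, -0.1634, 0.5033, 0.7751, 0.4100, 0.4808]
J5: z=[0.2481, 0.5024, -0.8283] o=[0.3088, 1.4141, 0.4688] → [0.3594, -0.1358, 0.0253, 0.2481, 0.5024, -0.8283]
J6: z=[-0.3450, 0.8448, 0.4091] o=[0.2650, 1.6719, -0.1003] → [0.5056, 0.3010, -0.1953, -0.3450, 0.8448, 0.4091]
V = J·q̇ = [-2.6217, -0.5473, 1.0719, 1.2357, -0.6433, 1.4877]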